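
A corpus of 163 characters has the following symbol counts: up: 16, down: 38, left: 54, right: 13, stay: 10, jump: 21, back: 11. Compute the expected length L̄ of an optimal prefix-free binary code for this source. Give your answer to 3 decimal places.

Probabilities are the counts divided by 163.
Repeatedly combine the two least-probable nodes; the expected code length is the sum of the merged weights.
merge 10/163 + 11/163 → 21/163
merge 13/163 + 16/163 → 29/163
merge 21/163 + 21/163 → 42/163
merge 29/163 + 38/163 → 67/163
merge 42/163 + 54/163 → 96/163
merge 67/163 + 96/163 → 1
L = 21/163 + 29/163 + 42/163 + 67/163 + 96/163 + 1 = 418/163 ≈ 2.564 bits/symbol.

2.564 bits/symbol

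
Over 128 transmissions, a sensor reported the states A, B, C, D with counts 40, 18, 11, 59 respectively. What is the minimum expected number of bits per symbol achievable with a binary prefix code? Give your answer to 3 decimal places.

1.766 bits/symbol

Probabilities are the counts divided by 128.
Repeatedly combine the two least-probable nodes; the expected code length is the sum of the merged weights.
merge 11/128 + 9/64 → 29/128
merge 29/128 + 5/16 → 69/128
merge 59/128 + 69/128 → 1
L = 29/128 + 69/128 + 1 = 113/64 ≈ 1.766 bits/symbol.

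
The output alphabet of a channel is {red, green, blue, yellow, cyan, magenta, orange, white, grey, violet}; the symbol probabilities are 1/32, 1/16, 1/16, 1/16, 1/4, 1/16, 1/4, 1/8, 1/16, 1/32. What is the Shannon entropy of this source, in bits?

Each probability is a power of 1/2, so log₂(1/p) is an integer.
H = Σ p·log₂(1/p) = 1/32·5 + 1/16·4 + 1/16·4 + 1/16·4 + 1/4·2 + 1/16·4 + 1/4·2 + 1/8·3 + 1/16·4 + 1/32·5 = 2.9375 bits.

2.9375 bits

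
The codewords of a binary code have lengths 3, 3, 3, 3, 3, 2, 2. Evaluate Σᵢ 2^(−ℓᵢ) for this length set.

With common denominator 2^3 = 8: Σ 2^(−ℓᵢ) = 1/8 + 1/8 + 1/8 + 1/8 + 1/8 + 2/8 + 2/8 = 9/8 = 1.125.

1.125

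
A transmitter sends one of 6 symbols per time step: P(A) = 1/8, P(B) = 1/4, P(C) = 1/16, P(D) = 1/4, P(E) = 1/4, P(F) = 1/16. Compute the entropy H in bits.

Each probability is a power of 1/2, so log₂(1/p) is an integer.
H = Σ p·log₂(1/p) = 1/8·3 + 1/4·2 + 1/16·4 + 1/4·2 + 1/4·2 + 1/16·4 = 2.375 bits.

2.375 bits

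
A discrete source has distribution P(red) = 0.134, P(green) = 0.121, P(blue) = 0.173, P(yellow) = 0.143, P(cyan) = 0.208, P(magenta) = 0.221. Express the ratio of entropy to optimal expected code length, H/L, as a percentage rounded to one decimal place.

Entropy H = −Σ p log₂ p ≈ 2.5489 bits.
Huffman merges: 121/1000+67/500→51/200; 143/1000+173/1000→79/250; 26/125+221/1000→429/1000; 51/200+79/250→571/1000; 429/1000+571/1000→1. L = 2571/1000 ≈ 2.5710.
Efficiency = H/L = 2.5489/2.5710 = 99.1%.

99.1%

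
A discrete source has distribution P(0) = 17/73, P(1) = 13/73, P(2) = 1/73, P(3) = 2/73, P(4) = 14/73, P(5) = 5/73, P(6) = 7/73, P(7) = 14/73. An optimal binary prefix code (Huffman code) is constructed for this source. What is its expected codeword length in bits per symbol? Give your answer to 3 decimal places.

Repeatedly combine the two least-probable nodes; the expected code length is the sum of the merged weights.
merge 1/73 + 2/73 → 3/73
merge 3/73 + 5/73 → 8/73
merge 7/73 + 8/73 → 15/73
merge 13/73 + 14/73 → 27/73
merge 14/73 + 15/73 → 29/73
merge 17/73 + 27/73 → 44/73
merge 29/73 + 44/73 → 1
L = 3/73 + 8/73 + 15/73 + 27/73 + 29/73 + 44/73 + 1 = 199/73 ≈ 2.726 bits/symbol.

2.726 bits/symbol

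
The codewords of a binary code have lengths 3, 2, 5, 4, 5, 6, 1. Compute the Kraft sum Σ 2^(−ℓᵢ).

1.015625

With common denominator 2^6 = 64: Σ 2^(−ℓᵢ) = 8/64 + 16/64 + 2/64 + 4/64 + 2/64 + 1/64 + 32/64 = 65/64 = 1.015625.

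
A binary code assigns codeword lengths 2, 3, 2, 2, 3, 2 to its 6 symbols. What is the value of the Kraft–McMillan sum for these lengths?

1.25

With common denominator 2^3 = 8: Σ 2^(−ℓᵢ) = 2/8 + 1/8 + 2/8 + 2/8 + 1/8 + 2/8 = 10/8 = 1.25.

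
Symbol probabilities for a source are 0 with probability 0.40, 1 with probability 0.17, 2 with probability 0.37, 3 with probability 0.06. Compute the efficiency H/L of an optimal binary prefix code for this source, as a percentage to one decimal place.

95.0%

Entropy H = −Σ p log₂ p ≈ 1.7376 bits.
Huffman merges: 3/50+17/100→23/100; 23/100+37/100→3/5; 2/5+3/5→1. L = 183/100 ≈ 1.8300.
Efficiency = H/L = 1.7376/1.8300 = 95.0%.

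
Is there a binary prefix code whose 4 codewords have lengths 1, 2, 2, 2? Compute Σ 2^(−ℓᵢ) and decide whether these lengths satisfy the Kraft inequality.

With common denominator 2^2 = 4: Σ 2^(−ℓᵢ) = 2/4 + 1/4 + 1/4 + 1/4 = 5/4 = 1.25.
Kraft's inequality requires Σ ≤ 1; here Σ = 1.25 > 1, so no such prefix code exists.

1.25; no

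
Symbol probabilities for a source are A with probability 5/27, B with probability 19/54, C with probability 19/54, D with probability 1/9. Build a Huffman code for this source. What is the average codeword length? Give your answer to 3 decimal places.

Repeatedly combine the two least-probable nodes; the expected code length is the sum of the merged weights.
merge 1/9 + 5/27 → 8/27
merge 8/27 + 19/54 → 35/54
merge 19/54 + 35/54 → 1
L = 8/27 + 35/54 + 1 = 35/18 ≈ 1.944 bits/symbol.

1.944 bits/symbol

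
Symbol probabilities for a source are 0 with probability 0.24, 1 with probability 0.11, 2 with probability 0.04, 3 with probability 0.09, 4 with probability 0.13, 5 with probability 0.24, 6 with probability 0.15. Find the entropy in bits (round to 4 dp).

2.6302 bits

H = −Σ pᵢ log₂ pᵢ.
−0.24·log₂(0.24) = 0.4941
−0.11·log₂(0.11) = 0.3503
−0.04·log₂(0.04) = 0.1858
−0.09·log₂(0.09) = 0.3127
−0.13·log₂(0.13) = 0.3826
−0.24·log₂(0.24) = 0.4941
−0.15·log₂(0.15) = 0.4105
Sum ≈ 2.6302 → 2.6302 bits.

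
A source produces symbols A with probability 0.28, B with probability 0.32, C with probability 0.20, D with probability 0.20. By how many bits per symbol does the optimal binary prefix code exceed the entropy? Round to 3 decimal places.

0.031 bits

Entropy H = −Σ p log₂ p ≈ 1.9690 bits.
Huffman merges: 1/5+1/5→2/5; 7/25+8/25→3/5; 2/5+3/5→1. L = 2 ≈ 2.0000.
L − H = 2.0000 − 1.9690 = 0.031 bits.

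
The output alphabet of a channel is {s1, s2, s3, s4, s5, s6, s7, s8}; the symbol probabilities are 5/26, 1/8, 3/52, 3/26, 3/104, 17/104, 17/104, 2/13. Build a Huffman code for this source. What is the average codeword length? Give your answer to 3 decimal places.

Repeatedly combine the two least-probable nodes; the expected code length is the sum of the merged weights.
merge 3/104 + 3/52 → 9/104
merge 9/104 + 3/26 → 21/104
merge 1/8 + 2/13 → 29/104
merge 17/104 + 17/104 → 17/52
merge 5/26 + 21/104 → 41/104
merge 29/104 + 17/52 → 63/104
merge 41/104 + 63/104 → 1
L = 9/104 + 21/104 + 29/104 + 17/52 + 41/104 + 63/104 + 1 = 301/104 ≈ 2.894 bits/symbol.

2.894 bits/symbol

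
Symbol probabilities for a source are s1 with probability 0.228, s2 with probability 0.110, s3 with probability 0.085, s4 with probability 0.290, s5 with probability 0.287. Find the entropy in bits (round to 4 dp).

H = −Σ pᵢ log₂ pᵢ.
−0.228·log₂(0.228) = 0.4863
−0.110·log₂(0.110) = 0.3503
−0.085·log₂(0.085) = 0.3023
−0.290·log₂(0.290) = 0.5179
−0.287·log₂(0.287) = 0.5169
Sum ≈ 2.1736 → 2.1736 bits.

2.1736 bits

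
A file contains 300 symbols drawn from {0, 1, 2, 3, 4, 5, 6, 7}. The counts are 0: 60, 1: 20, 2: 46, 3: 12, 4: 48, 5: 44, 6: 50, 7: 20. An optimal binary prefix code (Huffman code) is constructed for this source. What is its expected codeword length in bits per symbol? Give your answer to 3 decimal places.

Probabilities are the counts divided by 300.
Repeatedly combine the two least-probable nodes; the expected code length is the sum of the merged weights.
merge 1/25 + 1/15 → 8/75
merge 1/15 + 8/75 → 13/75
merge 11/75 + 23/150 → 3/10
merge 4/25 + 1/6 → 49/150
merge 13/75 + 1/5 → 28/75
merge 3/10 + 49/150 → 47/75
merge 28/75 + 47/75 → 1
L = 8/75 + 13/75 + 3/10 + 49/150 + 28/75 + 47/75 + 1 = 218/75 ≈ 2.907 bits/symbol.

2.907 bits/symbol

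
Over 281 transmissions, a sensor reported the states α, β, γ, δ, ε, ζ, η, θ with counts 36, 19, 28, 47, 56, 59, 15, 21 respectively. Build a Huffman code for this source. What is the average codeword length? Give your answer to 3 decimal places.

2.886 bits/symbol

Probabilities are the counts divided by 281.
Repeatedly combine the two least-probable nodes; the expected code length is the sum of the merged weights.
merge 15/281 + 19/281 → 34/281
merge 21/281 + 28/281 → 49/281
merge 34/281 + 36/281 → 70/281
merge 47/281 + 49/281 → 96/281
merge 56/281 + 59/281 → 115/281
merge 70/281 + 96/281 → 166/281
merge 115/281 + 166/281 → 1
L = 34/281 + 49/281 + 70/281 + 96/281 + 115/281 + 166/281 + 1 = 811/281 ≈ 2.886 bits/symbol.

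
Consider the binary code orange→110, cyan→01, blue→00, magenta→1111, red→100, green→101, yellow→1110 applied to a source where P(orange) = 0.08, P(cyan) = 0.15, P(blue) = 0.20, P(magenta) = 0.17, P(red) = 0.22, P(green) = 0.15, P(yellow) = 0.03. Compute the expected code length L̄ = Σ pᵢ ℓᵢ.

2.85 bits/symbol

L̄ = Σ pᵢ·ℓᵢ = 0.08·3 + 0.15·2 + 0.20·2 + 0.17·4 + 0.22·3 + 0.15·3 + 0.03·4 = 2.85 bits/symbol.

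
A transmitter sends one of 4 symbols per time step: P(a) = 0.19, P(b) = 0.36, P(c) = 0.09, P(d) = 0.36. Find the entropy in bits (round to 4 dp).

1.8291 bits

H = −Σ pᵢ log₂ pᵢ.
−0.19·log₂(0.19) = 0.4552
−0.36·log₂(0.36) = 0.5306
−0.09·log₂(0.09) = 0.3127
−0.36·log₂(0.36) = 0.5306
Sum ≈ 1.8291 → 1.8291 bits.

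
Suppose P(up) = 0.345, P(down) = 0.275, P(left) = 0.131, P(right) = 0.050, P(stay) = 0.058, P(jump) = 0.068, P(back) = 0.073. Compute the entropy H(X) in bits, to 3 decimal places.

2.420 bits

H = −Σ pᵢ log₂ pᵢ.
−0.345·log₂(0.345) = 0.5297
−0.275·log₂(0.275) = 0.5122
−0.131·log₂(0.131) = 0.3841
−0.050·log₂(0.050) = 0.2161
−0.058·log₂(0.058) = 0.2383
−0.068·log₂(0.068) = 0.2637
−0.073·log₂(0.073) = 0.2756
Sum ≈ 2.4197 → 2.420 bits.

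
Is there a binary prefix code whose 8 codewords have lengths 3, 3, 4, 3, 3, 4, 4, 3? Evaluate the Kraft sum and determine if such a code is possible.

With common denominator 2^4 = 16: Σ 2^(−ℓᵢ) = 2/16 + 2/16 + 1/16 + 2/16 + 2/16 + 1/16 + 1/16 + 2/16 = 13/16 = 0.8125.
Kraft's inequality requires Σ ≤ 1; here Σ = 0.8125 ≤ 1, so such a prefix code exists.

0.8125; yes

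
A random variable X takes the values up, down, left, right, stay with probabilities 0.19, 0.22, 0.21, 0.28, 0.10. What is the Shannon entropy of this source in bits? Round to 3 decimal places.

H = −Σ pᵢ log₂ pᵢ.
−0.19·log₂(0.19) = 0.4552
−0.22·log₂(0.22) = 0.4806
−0.21·log₂(0.21) = 0.4728
−0.28·log₂(0.28) = 0.5142
−0.10·log₂(0.10) = 0.3322
Sum ≈ 2.2550 → 2.255 bits.

2.255 bits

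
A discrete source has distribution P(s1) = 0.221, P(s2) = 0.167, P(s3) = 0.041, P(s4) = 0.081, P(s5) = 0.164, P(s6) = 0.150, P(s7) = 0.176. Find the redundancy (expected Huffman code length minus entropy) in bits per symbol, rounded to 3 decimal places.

Entropy H = −Σ p log₂ p ≈ 2.6746 bits.
Huffman merges: 41/1000+81/1000→61/500; 61/500+3/20→34/125; 41/250+167/1000→331/1000; 22/125+221/1000→397/1000; 34/125+331/1000→603/1000; 397/1000+603/1000→1. L = 109/40 ≈ 2.7250.
L − H = 2.7250 − 2.6746 = 0.050 bits.

0.050 bits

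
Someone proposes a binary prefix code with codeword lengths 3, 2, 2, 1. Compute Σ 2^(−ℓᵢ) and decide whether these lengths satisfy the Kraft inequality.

1.125; no

With common denominator 2^3 = 8: Σ 2^(−ℓᵢ) = 1/8 + 2/8 + 2/8 + 4/8 = 9/8 = 1.125.
Kraft's inequality requires Σ ≤ 1; here Σ = 1.125 > 1, so no such prefix code exists.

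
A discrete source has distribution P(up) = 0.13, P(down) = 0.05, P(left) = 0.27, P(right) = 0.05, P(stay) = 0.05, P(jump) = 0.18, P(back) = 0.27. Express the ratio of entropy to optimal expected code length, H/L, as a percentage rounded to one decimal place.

Entropy H = −Σ p log₂ p ≈ 2.4963 bits.
Huffman merges: 1/20+1/20→1/10; 1/20+1/10→3/20; 13/100+3/20→7/25; 9/50+27/100→9/20; 27/100+7/25→11/20; 9/20+11/20→1. L = 253/100 ≈ 2.5300.
Efficiency = H/L = 2.4963/2.5300 = 98.7%.

98.7%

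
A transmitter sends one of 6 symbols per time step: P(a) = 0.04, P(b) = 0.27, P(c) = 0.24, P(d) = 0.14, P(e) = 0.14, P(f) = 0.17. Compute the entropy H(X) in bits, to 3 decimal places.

2.419 bits

H = −Σ pᵢ log₂ pᵢ.
−0.04·log₂(0.04) = 0.1858
−0.27·log₂(0.27) = 0.5100
−0.24·log₂(0.24) = 0.4941
−0.14·log₂(0.14) = 0.3971
−0.14·log₂(0.14) = 0.3971
−0.17·log₂(0.17) = 0.4346
Sum ≈ 2.4187 → 2.419 bits.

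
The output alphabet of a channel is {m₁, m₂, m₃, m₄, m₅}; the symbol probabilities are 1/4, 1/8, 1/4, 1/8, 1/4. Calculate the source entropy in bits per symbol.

2.25 bits

Each probability is a power of 1/2, so log₂(1/p) is an integer.
H = Σ p·log₂(1/p) = 1/4·2 + 1/8·3 + 1/4·2 + 1/8·3 + 1/4·2 = 2.25 bits.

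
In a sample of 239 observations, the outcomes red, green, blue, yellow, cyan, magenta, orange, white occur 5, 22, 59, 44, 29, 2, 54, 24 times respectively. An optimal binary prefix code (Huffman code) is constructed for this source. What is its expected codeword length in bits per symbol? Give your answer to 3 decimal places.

Probabilities are the counts divided by 239.
Repeatedly combine the two least-probable nodes; the expected code length is the sum of the merged weights.
merge 2/239 + 5/239 → 7/239
merge 7/239 + 22/239 → 29/239
merge 24/239 + 29/239 → 53/239
merge 29/239 + 44/239 → 73/239
merge 53/239 + 54/239 → 107/239
merge 59/239 + 73/239 → 132/239
merge 107/239 + 132/239 → 1
L = 7/239 + 29/239 + 53/239 + 73/239 + 107/239 + 132/239 + 1 = 640/239 ≈ 2.678 bits/symbol.

2.678 bits/symbol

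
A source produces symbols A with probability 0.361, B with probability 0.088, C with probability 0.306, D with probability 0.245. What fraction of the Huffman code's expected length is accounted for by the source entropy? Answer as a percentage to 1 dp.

Entropy H = −Σ p log₂ p ≈ 1.8591 bits.
Huffman merges: 11/125+49/200→333/1000; 153/500+333/1000→639/1000; 361/1000+639/1000→1. L = 493/250 ≈ 1.9720.
Efficiency = H/L = 1.8591/1.9720 = 94.3%.

94.3%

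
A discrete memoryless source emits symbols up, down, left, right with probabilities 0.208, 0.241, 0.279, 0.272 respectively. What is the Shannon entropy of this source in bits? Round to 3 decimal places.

H = −Σ pᵢ log₂ pᵢ.
−0.208·log₂(0.208) = 0.4712
−0.241·log₂(0.241) = 0.4947
−0.279·log₂(0.279) = 0.5138
−0.272·log₂(0.272) = 0.5109
Sum ≈ 1.9907 → 1.991 bits.

1.991 bits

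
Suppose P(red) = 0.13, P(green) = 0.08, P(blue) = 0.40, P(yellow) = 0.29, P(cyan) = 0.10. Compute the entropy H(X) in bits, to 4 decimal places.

2.0530 bits

H = −Σ pᵢ log₂ pᵢ.
−0.13·log₂(0.13) = 0.3826
−0.08·log₂(0.08) = 0.2915
−0.40·log₂(0.40) = 0.5288
−0.29·log₂(0.29) = 0.5179
−0.10·log₂(0.10) = 0.3322
Sum ≈ 2.0530 → 2.0530 bits.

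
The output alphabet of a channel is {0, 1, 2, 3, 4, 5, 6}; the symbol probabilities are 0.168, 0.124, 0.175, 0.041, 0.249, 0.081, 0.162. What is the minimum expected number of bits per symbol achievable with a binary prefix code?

Repeatedly combine the two least-probable nodes; the expected code length is the sum of the merged weights.
merge 41/1000 + 81/1000 → 61/500
merge 61/500 + 31/250 → 123/500
merge 81/500 + 21/125 → 33/100
merge 7/40 + 123/500 → 421/1000
merge 249/1000 + 33/100 → 579/1000
merge 421/1000 + 579/1000 → 1
L = 61/500 + 123/500 + 33/100 + 421/1000 + 579/1000 + 1 = 1349/500 = 2.698 bits/symbol.

2.698 bits/symbol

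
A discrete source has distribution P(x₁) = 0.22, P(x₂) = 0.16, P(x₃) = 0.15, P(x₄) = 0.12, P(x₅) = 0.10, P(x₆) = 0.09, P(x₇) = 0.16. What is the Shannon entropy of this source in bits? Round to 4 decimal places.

2.7491 bits

H = −Σ pᵢ log₂ pᵢ.
−0.22·log₂(0.22) = 0.4806
−0.16·log₂(0.16) = 0.4230
−0.15·log₂(0.15) = 0.4105
−0.12·log₂(0.12) = 0.3671
−0.10·log₂(0.10) = 0.3322
−0.09·log₂(0.09) = 0.3127
−0.16·log₂(0.16) = 0.4230
Sum ≈ 2.7491 → 2.7491 bits.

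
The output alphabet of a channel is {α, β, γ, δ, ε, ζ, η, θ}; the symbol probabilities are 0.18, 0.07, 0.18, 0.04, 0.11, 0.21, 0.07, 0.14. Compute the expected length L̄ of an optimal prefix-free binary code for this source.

2.9 bits/symbol

Repeatedly combine the two least-probable nodes; the expected code length is the sum of the merged weights.
merge 1/25 + 7/100 → 11/100
merge 7/100 + 11/100 → 9/50
merge 11/100 + 7/50 → 1/4
merge 9/50 + 9/50 → 9/25
merge 9/50 + 21/100 → 39/100
merge 1/4 + 9/25 → 61/100
merge 39/100 + 61/100 → 1
L = 11/100 + 9/50 + 1/4 + 9/25 + 39/100 + 61/100 + 1 = 29/10 = 2.9 bits/symbol.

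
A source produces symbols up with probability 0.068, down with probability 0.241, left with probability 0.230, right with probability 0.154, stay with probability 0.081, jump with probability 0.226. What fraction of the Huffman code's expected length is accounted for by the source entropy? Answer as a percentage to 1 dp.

99.5%

Entropy H = −Σ p log₂ p ≈ 2.4404 bits.
Huffman merges: 17/250+81/1000→149/1000; 149/1000+77/500→303/1000; 113/500+23/100→57/125; 241/1000+303/1000→68/125; 57/125+68/125→1. L = 613/250 ≈ 2.4520.
Efficiency = H/L = 2.4404/2.4520 = 99.5%.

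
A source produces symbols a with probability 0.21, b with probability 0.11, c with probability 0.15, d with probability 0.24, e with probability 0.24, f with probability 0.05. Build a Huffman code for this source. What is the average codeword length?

Repeatedly combine the two least-probable nodes; the expected code length is the sum of the merged weights.
merge 1/20 + 11/100 → 4/25
merge 3/20 + 4/25 → 31/100
merge 21/100 + 6/25 → 9/20
merge 6/25 + 31/100 → 11/20
merge 9/20 + 11/20 → 1
L = 4/25 + 31/100 + 9/20 + 11/20 + 1 = 247/100 = 2.47 bits/symbol.

2.47 bits/symbol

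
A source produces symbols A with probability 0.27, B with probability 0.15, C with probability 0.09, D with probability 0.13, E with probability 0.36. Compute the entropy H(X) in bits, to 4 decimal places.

H = −Σ pᵢ log₂ pᵢ.
−0.27·log₂(0.27) = 0.5100
−0.15·log₂(0.15) = 0.4105
−0.09·log₂(0.09) = 0.3127
−0.13·log₂(0.13) = 0.3826
−0.36·log₂(0.36) = 0.5306
Sum ≈ 2.1465 → 2.1465 bits.

2.1465 bits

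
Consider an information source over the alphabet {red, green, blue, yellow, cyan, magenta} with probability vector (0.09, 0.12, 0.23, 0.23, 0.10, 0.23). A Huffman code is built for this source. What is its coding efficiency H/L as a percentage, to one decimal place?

99.0%

Entropy H = −Σ p log₂ p ≈ 2.4749 bits.
Huffman merges: 9/100+1/10→19/100; 3/25+19/100→31/100; 23/100+23/100→23/50; 23/100+31/100→27/50; 23/50+27/50→1. L = 5/2 ≈ 2.5000.
Efficiency = H/L = 2.4749/2.5000 = 99.0%.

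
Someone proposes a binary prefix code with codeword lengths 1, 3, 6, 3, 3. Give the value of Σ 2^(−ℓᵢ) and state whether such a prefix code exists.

With common denominator 2^6 = 64: Σ 2^(−ℓᵢ) = 32/64 + 8/64 + 1/64 + 8/64 + 8/64 = 57/64 = 0.890625.
Kraft's inequality requires Σ ≤ 1; here Σ = 0.890625 ≤ 1, so such a prefix code exists.

0.890625; yes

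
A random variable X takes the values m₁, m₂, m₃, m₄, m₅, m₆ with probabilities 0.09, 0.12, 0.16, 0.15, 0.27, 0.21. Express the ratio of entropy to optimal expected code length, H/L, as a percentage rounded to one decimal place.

Entropy H = −Σ p log₂ p ≈ 2.4961 bits.
Huffman merges: 9/100+3/25→21/100; 3/20+4/25→31/100; 21/100+21/100→21/50; 27/100+31/100→29/50; 21/50+29/50→1. L = 63/25 ≈ 2.5200.
Efficiency = H/L = 2.4961/2.5200 = 99.1%.

99.1%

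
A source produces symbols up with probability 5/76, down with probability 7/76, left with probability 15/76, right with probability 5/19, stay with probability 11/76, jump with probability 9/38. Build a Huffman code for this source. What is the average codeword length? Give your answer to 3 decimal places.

Repeatedly combine the two least-probable nodes; the expected code length is the sum of the merged weights.
merge 5/76 + 7/76 → 3/19
merge 11/76 + 3/19 → 23/76
merge 15/76 + 9/38 → 33/76
merge 5/19 + 23/76 → 43/76
merge 33/76 + 43/76 → 1
L = 3/19 + 23/76 + 33/76 + 43/76 + 1 = 187/76 ≈ 2.461 bits/symbol.

2.461 bits/symbol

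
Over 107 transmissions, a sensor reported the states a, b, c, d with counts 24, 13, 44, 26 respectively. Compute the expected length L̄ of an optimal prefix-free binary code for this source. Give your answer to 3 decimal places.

1.935 bits/symbol

Probabilities are the counts divided by 107.
Repeatedly combine the two least-probable nodes; the expected code length is the sum of the merged weights.
merge 13/107 + 24/107 → 37/107
merge 26/107 + 37/107 → 63/107
merge 44/107 + 63/107 → 1
L = 37/107 + 63/107 + 1 = 207/107 ≈ 1.935 bits/symbol.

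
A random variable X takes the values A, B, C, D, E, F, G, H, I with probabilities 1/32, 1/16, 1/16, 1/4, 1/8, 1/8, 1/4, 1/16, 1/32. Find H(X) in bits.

2.8125 bits

Each probability is a power of 1/2, so log₂(1/p) is an integer.
H = Σ p·log₂(1/p) = 1/32·5 + 1/16·4 + 1/16·4 + 1/4·2 + 1/8·3 + 1/8·3 + 1/4·2 + 1/16·4 + 1/32·5 = 2.8125 bits.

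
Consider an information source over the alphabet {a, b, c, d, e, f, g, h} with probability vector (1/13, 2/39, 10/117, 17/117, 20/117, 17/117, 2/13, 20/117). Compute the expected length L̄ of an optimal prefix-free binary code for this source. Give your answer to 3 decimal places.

Repeatedly combine the two least-probable nodes; the expected code length is the sum of the merged weights.
merge 2/39 + 1/13 → 5/39
merge 10/117 + 5/39 → 25/117
merge 17/117 + 17/117 → 34/117
merge 2/13 + 20/117 → 38/117
merge 20/117 + 25/117 → 5/13
merge 34/117 + 38/117 → 8/13
merge 5/13 + 8/13 → 1
L = 5/39 + 25/117 + 34/117 + 38/117 + 5/13 + 8/13 + 1 = 346/117 ≈ 2.957 bits/symbol.

2.957 bits/symbol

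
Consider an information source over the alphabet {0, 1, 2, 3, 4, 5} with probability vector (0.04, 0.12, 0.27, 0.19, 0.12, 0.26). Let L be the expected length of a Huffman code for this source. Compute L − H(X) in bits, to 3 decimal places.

0.050 bits

Entropy H = −Σ p log₂ p ≈ 2.3904 bits.
Huffman merges: 1/25+3/25→4/25; 3/25+4/25→7/25; 19/100+13/50→9/20; 27/100+7/25→11/20; 9/20+11/20→1. L = 61/25 ≈ 2.4400.
L − H = 2.4400 − 2.3904 = 0.050 bits.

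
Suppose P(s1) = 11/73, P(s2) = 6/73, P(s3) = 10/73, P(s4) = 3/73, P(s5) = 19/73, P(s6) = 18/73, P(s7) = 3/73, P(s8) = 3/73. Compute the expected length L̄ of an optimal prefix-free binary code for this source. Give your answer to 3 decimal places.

Repeatedly combine the two least-probable nodes; the expected code length is the sum of the merged weights.
merge 3/73 + 3/73 → 6/73
merge 3/73 + 6/73 → 9/73
merge 6/73 + 9/73 → 15/73
merge 10/73 + 11/73 → 21/73
merge 15/73 + 18/73 → 33/73
merge 19/73 + 21/73 → 40/73
merge 33/73 + 40/73 → 1
L = 6/73 + 9/73 + 15/73 + 21/73 + 33/73 + 40/73 + 1 = 197/73 ≈ 2.699 bits/symbol.

2.699 bits/symbol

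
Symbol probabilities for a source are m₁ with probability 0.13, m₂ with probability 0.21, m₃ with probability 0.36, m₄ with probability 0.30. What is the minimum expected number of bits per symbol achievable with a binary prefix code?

Repeatedly combine the two least-probable nodes; the expected code length is the sum of the merged weights.
merge 13/100 + 21/100 → 17/50
merge 3/10 + 17/50 → 16/25
merge 9/25 + 16/25 → 1
L = 17/50 + 16/25 + 1 = 99/50 = 1.98 bits/symbol.

1.98 bits/symbol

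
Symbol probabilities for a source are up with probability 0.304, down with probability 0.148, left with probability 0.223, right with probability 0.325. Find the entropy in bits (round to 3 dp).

H = −Σ pᵢ log₂ pᵢ.
−0.304·log₂(0.304) = 0.5222
−0.148·log₂(0.148) = 0.4079
−0.223·log₂(0.223) = 0.4828
−0.325·log₂(0.325) = 0.5270
Sum ≈ 1.9399 → 1.940 bits.

1.940 bits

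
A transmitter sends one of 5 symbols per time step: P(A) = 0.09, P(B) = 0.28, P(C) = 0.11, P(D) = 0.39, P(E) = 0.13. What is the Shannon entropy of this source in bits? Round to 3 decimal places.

2.090 bits

H = −Σ pᵢ log₂ pᵢ.
−0.09·log₂(0.09) = 0.3127
−0.28·log₂(0.28) = 0.5142
−0.11·log₂(0.11) = 0.3503
−0.39·log₂(0.39) = 0.5298
−0.13·log₂(0.13) = 0.3826
Sum ≈ 2.0896 → 2.090 bits.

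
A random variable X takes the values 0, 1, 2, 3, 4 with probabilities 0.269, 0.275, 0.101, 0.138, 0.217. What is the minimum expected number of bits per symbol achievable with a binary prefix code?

Repeatedly combine the two least-probable nodes; the expected code length is the sum of the merged weights.
merge 101/1000 + 69/500 → 239/1000
merge 217/1000 + 239/1000 → 57/125
merge 269/1000 + 11/40 → 68/125
merge 57/125 + 68/125 → 1
L = 239/1000 + 57/125 + 68/125 + 1 = 2239/1000 = 2.239 bits/symbol.

2.239 bits/symbol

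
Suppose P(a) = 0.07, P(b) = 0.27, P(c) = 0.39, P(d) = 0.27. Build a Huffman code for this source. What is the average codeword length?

1.95 bits/symbol

Repeatedly combine the two least-probable nodes; the expected code length is the sum of the merged weights.
merge 7/100 + 27/100 → 17/50
merge 27/100 + 17/50 → 61/100
merge 39/100 + 61/100 → 1
L = 17/50 + 61/100 + 1 = 39/20 = 1.95 bits/symbol.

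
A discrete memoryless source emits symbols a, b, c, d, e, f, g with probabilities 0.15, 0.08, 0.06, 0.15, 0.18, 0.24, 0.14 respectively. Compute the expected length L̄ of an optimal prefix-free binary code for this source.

2.72 bits/symbol

Repeatedly combine the two least-probable nodes; the expected code length is the sum of the merged weights.
merge 3/50 + 2/25 → 7/50
merge 7/50 + 7/50 → 7/25
merge 3/20 + 3/20 → 3/10
merge 9/50 + 6/25 → 21/50
merge 7/25 + 3/10 → 29/50
merge 21/50 + 29/50 → 1
L = 7/50 + 7/25 + 3/10 + 21/50 + 29/50 + 1 = 68/25 = 2.72 bits/symbol.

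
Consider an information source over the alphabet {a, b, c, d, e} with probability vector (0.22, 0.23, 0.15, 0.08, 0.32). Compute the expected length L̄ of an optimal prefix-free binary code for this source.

Repeatedly combine the two least-probable nodes; the expected code length is the sum of the merged weights.
merge 2/25 + 3/20 → 23/100
merge 11/50 + 23/100 → 9/20
merge 23/100 + 8/25 → 11/20
merge 9/20 + 11/20 → 1
L = 23/100 + 9/20 + 11/20 + 1 = 223/100 = 2.23 bits/symbol.

2.23 bits/symbol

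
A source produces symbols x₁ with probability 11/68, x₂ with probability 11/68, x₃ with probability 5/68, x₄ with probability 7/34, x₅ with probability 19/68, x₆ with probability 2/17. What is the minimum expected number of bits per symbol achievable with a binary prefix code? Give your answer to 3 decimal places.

Repeatedly combine the two least-probable nodes; the expected code length is the sum of the merged weights.
merge 5/68 + 2/17 → 13/68
merge 11/68 + 11/68 → 11/34
merge 13/68 + 7/34 → 27/68
merge 19/68 + 11/34 → 41/68
merge 27/68 + 41/68 → 1
L = 13/68 + 11/34 + 27/68 + 41/68 + 1 = 171/68 ≈ 2.515 bits/symbol.

2.515 bits/symbol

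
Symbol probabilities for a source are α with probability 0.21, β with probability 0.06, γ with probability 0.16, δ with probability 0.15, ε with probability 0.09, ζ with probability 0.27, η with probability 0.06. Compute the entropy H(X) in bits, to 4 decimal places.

H = −Σ pᵢ log₂ pᵢ.
−0.21·log₂(0.21) = 0.4728
−0.06·log₂(0.06) = 0.2435
−0.16·log₂(0.16) = 0.4230
−0.15·log₂(0.15) = 0.4105
−0.09·log₂(0.09) = 0.3127
−0.27·log₂(0.27) = 0.5100
−0.06·log₂(0.06) = 0.2435
Sum ≈ 2.6161 → 2.6161 bits.

2.6161 bits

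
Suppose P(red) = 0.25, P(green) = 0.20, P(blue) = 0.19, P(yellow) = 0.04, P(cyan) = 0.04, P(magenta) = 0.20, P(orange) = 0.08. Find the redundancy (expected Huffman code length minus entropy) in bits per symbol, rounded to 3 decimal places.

0.043 bits

Entropy H = −Σ p log₂ p ≈ 2.5470 bits.
Huffman merges: 1/25+1/25→2/25; 2/25+2/25→4/25; 4/25+19/100→7/20; 1/5+1/5→2/5; 1/4+7/20→3/5; 2/5+3/5→1. L = 259/100 ≈ 2.5900.
L − H = 2.5900 − 2.5470 = 0.043 bits.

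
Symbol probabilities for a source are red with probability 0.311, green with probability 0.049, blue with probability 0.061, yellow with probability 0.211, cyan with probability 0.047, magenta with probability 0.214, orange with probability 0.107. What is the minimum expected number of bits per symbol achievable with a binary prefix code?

2.517 bits/symbol

Repeatedly combine the two least-probable nodes; the expected code length is the sum of the merged weights.
merge 47/1000 + 49/1000 → 12/125
merge 61/1000 + 12/125 → 157/1000
merge 107/1000 + 157/1000 → 33/125
merge 211/1000 + 107/500 → 17/40
merge 33/125 + 311/1000 → 23/40
merge 17/40 + 23/40 → 1
L = 12/125 + 157/1000 + 33/125 + 17/40 + 23/40 + 1 = 2517/1000 = 2.517 bits/symbol.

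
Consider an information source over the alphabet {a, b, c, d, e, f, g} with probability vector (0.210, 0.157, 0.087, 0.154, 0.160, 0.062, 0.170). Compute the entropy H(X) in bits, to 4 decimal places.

2.7207 bits

H = −Σ pᵢ log₂ pᵢ.
−0.210·log₂(0.210) = 0.4728
−0.157·log₂(0.157) = 0.4194
−0.087·log₂(0.087) = 0.3065
−0.154·log₂(0.154) = 0.4156
−0.160·log₂(0.160) = 0.4230
−0.062·log₂(0.062) = 0.2487
−0.170·log₂(0.170) = 0.4346
Sum ≈ 2.7207 → 2.7207 bits.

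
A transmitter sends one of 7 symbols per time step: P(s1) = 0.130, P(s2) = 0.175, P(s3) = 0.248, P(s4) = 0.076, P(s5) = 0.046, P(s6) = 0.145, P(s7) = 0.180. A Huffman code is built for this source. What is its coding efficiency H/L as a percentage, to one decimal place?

98.7%

Entropy H = −Σ p log₂ p ≈ 2.6577 bits.
Huffman merges: 23/500+19/250→61/500; 61/500+13/100→63/250; 29/200+7/40→8/25; 9/50+31/125→107/250; 63/250+8/25→143/250; 107/250+143/250→1. L = 1347/500 ≈ 2.6940.
Efficiency = H/L = 2.6577/2.6940 = 98.7%.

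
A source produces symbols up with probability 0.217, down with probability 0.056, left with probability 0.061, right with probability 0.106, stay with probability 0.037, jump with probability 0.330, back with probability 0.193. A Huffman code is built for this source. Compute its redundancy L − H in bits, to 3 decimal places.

Entropy H = −Σ p log₂ p ≈ 2.4624 bits.
Huffman merges: 37/1000+7/125→93/1000; 61/1000+93/1000→77/500; 53/500+77/500→13/50; 193/1000+217/1000→41/100; 13/50+33/100→59/100; 41/100+59/100→1. L = 2507/1000 ≈ 2.5070.
L − H = 2.5070 − 2.4624 = 0.045 bits.

0.045 bits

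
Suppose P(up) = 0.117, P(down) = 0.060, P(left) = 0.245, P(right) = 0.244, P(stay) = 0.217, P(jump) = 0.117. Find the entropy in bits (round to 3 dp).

H = −Σ pᵢ log₂ pᵢ.
−0.117·log₂(0.117) = 0.3622
−0.060·log₂(0.060) = 0.2435
−0.245·log₂(0.245) = 0.4971
−0.244·log₂(0.244) = 0.4966
−0.217·log₂(0.217) = 0.4783
−0.117·log₂(0.117) = 0.3622
Sum ≈ 2.4399 → 2.440 bits.

2.440 bits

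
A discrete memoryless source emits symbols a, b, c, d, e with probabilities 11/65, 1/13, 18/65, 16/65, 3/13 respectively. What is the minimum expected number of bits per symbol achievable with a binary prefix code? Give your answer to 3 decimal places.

2.246 bits/symbol

Repeatedly combine the two least-probable nodes; the expected code length is the sum of the merged weights.
merge 1/13 + 11/65 → 16/65
merge 3/13 + 16/65 → 31/65
merge 16/65 + 18/65 → 34/65
merge 31/65 + 34/65 → 1
L = 16/65 + 31/65 + 34/65 + 1 = 146/65 ≈ 2.246 bits/symbol.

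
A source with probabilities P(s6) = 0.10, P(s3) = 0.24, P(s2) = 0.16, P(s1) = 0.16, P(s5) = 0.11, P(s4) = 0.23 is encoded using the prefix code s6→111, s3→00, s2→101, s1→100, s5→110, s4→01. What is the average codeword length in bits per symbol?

2.53 bits/symbol

L̄ = Σ pᵢ·ℓᵢ = 0.10·3 + 0.24·2 + 0.16·3 + 0.16·3 + 0.11·3 + 0.23·2 = 2.53 bits/symbol.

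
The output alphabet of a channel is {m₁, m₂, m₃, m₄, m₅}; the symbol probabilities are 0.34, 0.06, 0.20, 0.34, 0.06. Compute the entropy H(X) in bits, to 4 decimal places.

2.0098 bits

H = −Σ pᵢ log₂ pᵢ.
−0.34·log₂(0.34) = 0.5292
−0.06·log₂(0.06) = 0.2435
−0.20·log₂(0.20) = 0.4644
−0.34·log₂(0.34) = 0.5292
−0.06·log₂(0.06) = 0.2435
Sum ≈ 2.0098 → 2.0098 bits.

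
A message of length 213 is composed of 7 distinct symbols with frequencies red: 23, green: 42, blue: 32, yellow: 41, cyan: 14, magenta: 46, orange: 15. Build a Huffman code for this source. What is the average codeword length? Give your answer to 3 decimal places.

2.723 bits/symbol

Probabilities are the counts divided by 213.
Repeatedly combine the two least-probable nodes; the expected code length is the sum of the merged weights.
merge 14/213 + 5/71 → 29/213
merge 23/213 + 29/213 → 52/213
merge 32/213 + 41/213 → 73/213
merge 14/71 + 46/213 → 88/213
merge 52/213 + 73/213 → 125/213
merge 88/213 + 125/213 → 1
L = 29/213 + 52/213 + 73/213 + 88/213 + 125/213 + 1 = 580/213 ≈ 2.723 bits/symbol.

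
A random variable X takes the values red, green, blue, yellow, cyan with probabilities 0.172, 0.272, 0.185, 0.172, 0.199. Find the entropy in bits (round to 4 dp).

2.2984 bits

H = −Σ pᵢ log₂ pᵢ.
−0.172·log₂(0.172) = 0.4368
−0.272·log₂(0.272) = 0.5109
−0.185·log₂(0.185) = 0.4504
−0.172·log₂(0.172) = 0.4368
−0.199·log₂(0.199) = 0.4635
Sum ≈ 2.2984 → 2.2984 bits.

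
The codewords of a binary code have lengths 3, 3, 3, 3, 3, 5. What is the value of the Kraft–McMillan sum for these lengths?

0.65625

With common denominator 2^5 = 32: Σ 2^(−ℓᵢ) = 4/32 + 4/32 + 4/32 + 4/32 + 4/32 + 1/32 = 21/32 = 0.65625.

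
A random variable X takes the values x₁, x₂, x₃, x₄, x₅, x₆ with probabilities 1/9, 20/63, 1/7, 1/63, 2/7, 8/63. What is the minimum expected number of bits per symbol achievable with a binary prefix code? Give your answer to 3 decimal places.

2.381 bits/symbol

Repeatedly combine the two least-probable nodes; the expected code length is the sum of the merged weights.
merge 1/63 + 1/9 → 8/63
merge 8/63 + 8/63 → 16/63
merge 1/7 + 16/63 → 25/63
merge 2/7 + 20/63 → 38/63
merge 25/63 + 38/63 → 1
L = 8/63 + 16/63 + 25/63 + 38/63 + 1 = 50/21 ≈ 2.381 bits/symbol.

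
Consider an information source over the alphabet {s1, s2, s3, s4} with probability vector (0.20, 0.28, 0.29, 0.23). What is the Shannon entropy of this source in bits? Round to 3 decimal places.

H = −Σ pᵢ log₂ pᵢ.
−0.20·log₂(0.20) = 0.4644
−0.28·log₂(0.28) = 0.5142
−0.29·log₂(0.29) = 0.5179
−0.23·log₂(0.23) = 0.4877
Sum ≈ 1.9842 → 1.984 bits.

1.984 bits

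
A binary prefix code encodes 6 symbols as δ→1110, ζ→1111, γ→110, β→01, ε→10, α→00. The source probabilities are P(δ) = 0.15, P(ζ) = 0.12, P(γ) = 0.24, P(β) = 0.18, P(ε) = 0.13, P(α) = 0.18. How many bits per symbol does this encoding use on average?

2.78 bits/symbol

L̄ = Σ pᵢ·ℓᵢ = 0.15·4 + 0.12·4 + 0.24·3 + 0.18·2 + 0.13·2 + 0.18·2 = 2.78 bits/symbol.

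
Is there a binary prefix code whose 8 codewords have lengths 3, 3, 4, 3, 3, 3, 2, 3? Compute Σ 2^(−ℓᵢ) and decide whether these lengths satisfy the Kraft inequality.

1.0625; no

With common denominator 2^4 = 16: Σ 2^(−ℓᵢ) = 2/16 + 2/16 + 1/16 + 2/16 + 2/16 + 2/16 + 4/16 + 2/16 = 17/16 = 1.0625.
Kraft's inequality requires Σ ≤ 1; here Σ = 1.0625 > 1, so no such prefix code exists.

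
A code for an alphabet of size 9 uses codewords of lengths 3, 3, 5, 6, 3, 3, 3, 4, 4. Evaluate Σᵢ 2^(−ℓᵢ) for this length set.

With common denominator 2^6 = 64: Σ 2^(−ℓᵢ) = 8/64 + 8/64 + 2/64 + 1/64 + 8/64 + 8/64 + 8/64 + 4/64 + 4/64 = 51/64 = 0.796875.

0.796875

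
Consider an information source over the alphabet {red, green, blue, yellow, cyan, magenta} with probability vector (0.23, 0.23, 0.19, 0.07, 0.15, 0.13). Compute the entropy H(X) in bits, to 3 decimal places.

2.492 bits

H = −Σ pᵢ log₂ pᵢ.
−0.23·log₂(0.23) = 0.4877
−0.23·log₂(0.23) = 0.4877
−0.19·log₂(0.19) = 0.4552
−0.07·log₂(0.07) = 0.2686
−0.15·log₂(0.15) = 0.4105
−0.13·log₂(0.13) = 0.3826
Sum ≈ 2.4923 → 2.492 bits.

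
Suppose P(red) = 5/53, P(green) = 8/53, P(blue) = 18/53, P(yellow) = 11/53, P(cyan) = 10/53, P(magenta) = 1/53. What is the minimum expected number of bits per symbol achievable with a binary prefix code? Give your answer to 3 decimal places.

Repeatedly combine the two least-probable nodes; the expected code length is the sum of the merged weights.
merge 1/53 + 5/53 → 6/53
merge 6/53 + 8/53 → 14/53
merge 10/53 + 11/53 → 21/53
merge 14/53 + 18/53 → 32/53
merge 21/53 + 32/53 → 1
L = 6/53 + 14/53 + 21/53 + 32/53 + 1 = 126/53 ≈ 2.377 bits/symbol.

2.377 bits/symbol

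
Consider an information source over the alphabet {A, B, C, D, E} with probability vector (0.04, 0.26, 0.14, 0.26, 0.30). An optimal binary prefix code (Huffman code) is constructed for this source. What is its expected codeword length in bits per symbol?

Repeatedly combine the two least-probable nodes; the expected code length is the sum of the merged weights.
merge 1/25 + 7/50 → 9/50
merge 9/50 + 13/50 → 11/25
merge 13/50 + 3/10 → 14/25
merge 11/25 + 14/25 → 1
L = 9/50 + 11/25 + 14/25 + 1 = 109/50 = 2.18 bits/symbol.

2.18 bits/symbol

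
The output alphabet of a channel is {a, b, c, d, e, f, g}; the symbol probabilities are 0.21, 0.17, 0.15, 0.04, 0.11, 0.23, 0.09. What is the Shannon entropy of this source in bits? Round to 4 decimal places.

2.6543 bits

H = −Σ pᵢ log₂ pᵢ.
−0.21·log₂(0.21) = 0.4728
−0.17·log₂(0.17) = 0.4346
−0.15·log₂(0.15) = 0.4105
−0.04·log₂(0.04) = 0.1858
−0.11·log₂(0.11) = 0.3503
−0.23·log₂(0.23) = 0.4877
−0.09·log₂(0.09) = 0.3127
Sum ≈ 2.6543 → 2.6543 bits.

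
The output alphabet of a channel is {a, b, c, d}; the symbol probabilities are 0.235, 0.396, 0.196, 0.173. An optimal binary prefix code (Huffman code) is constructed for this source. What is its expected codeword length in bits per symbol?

Repeatedly combine the two least-probable nodes; the expected code length is the sum of the merged weights.
merge 173/1000 + 49/250 → 369/1000
merge 47/200 + 369/1000 → 151/250
merge 99/250 + 151/250 → 1
L = 369/1000 + 151/250 + 1 = 1973/1000 = 1.973 bits/symbol.

1.973 bits/symbol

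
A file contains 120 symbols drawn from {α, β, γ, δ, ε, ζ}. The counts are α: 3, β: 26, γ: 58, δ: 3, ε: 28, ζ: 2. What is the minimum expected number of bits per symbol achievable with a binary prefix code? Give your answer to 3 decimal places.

1.908 bits/symbol

Probabilities are the counts divided by 120.
Repeatedly combine the two least-probable nodes; the expected code length is the sum of the merged weights.
merge 1/60 + 1/40 → 1/24
merge 1/40 + 1/24 → 1/15
merge 1/15 + 13/60 → 17/60
merge 7/30 + 17/60 → 31/60
merge 29/60 + 31/60 → 1
L = 1/24 + 1/15 + 17/60 + 31/60 + 1 = 229/120 ≈ 1.908 bits/symbol.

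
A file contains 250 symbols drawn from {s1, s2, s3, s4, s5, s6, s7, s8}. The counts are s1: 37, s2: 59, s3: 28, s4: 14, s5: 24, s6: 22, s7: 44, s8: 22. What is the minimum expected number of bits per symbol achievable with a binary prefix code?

Probabilities are the counts divided by 250.
Repeatedly combine the two least-probable nodes; the expected code length is the sum of the merged weights.
merge 7/125 + 11/125 → 18/125
merge 11/125 + 12/125 → 23/125
merge 14/125 + 18/125 → 32/125
merge 37/250 + 22/125 → 81/250
merge 23/125 + 59/250 → 21/50
merge 32/125 + 81/250 → 29/50
merge 21/50 + 29/50 → 1
L = 18/125 + 23/125 + 32/125 + 81/250 + 21/50 + 29/50 + 1 = 727/250 = 2.908 bits/symbol.

2.908 bits/symbol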